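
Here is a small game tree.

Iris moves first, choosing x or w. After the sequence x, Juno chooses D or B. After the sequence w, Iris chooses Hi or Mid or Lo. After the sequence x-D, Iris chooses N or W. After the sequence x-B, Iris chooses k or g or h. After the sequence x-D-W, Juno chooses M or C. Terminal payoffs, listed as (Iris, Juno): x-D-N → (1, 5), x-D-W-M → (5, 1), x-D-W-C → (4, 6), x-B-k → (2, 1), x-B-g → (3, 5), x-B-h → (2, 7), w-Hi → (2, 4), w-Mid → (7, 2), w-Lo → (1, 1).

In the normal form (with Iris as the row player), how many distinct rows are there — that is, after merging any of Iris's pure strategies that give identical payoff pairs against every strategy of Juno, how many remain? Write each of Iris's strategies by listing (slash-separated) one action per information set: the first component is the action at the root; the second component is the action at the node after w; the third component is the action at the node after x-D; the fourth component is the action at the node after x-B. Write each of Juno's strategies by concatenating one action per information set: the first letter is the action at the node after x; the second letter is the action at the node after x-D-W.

Iris has 36 pure strategies: x/Hi/N/k, x/Hi/N/g, x/Hi/N/h, x/Hi/W/k, x/Hi/W/g, x/Hi/W/h, x/Mid/N/k, x/Mid/N/g, x/Mid/N/h, x/Mid/W/k, x/Mid/W/g, x/Mid/W/h, x/Lo/N/k, x/Lo/N/g, x/Lo/N/h, x/Lo/W/k, x/Lo/W/g, x/Lo/W/h, w/Hi/N/k, w/Hi/N/g, w/Hi/N/h, w/Hi/W/k, w/Hi/W/g, w/Hi/W/h, w/Mid/N/k, w/Mid/N/g, w/Mid/N/h, w/Mid/W/k, w/Mid/W/g, w/Mid/W/h, w/Lo/N/k, w/Lo/N/g, w/Lo/N/h, w/Lo/W/k, w/Lo/W/g, w/Lo/W/h. Columns: DM, DC, BM, BC.
{x/Hi/N/k, x/Mid/N/k, x/Lo/N/k} → row (1,5) (1,5) (2,1) (2,1)
{x/Hi/N/g, x/Mid/N/g, x/Lo/N/g} → row (1,5) (1,5) (3,5) (3,5)
{x/Hi/N/h, x/Mid/N/h, x/Lo/N/h} → row (1,5) (1,5) (2,7) (2,7)
{x/Hi/W/k, x/Mid/W/k, x/Lo/W/k} → row (5,1) (4,6) (2,1) (2,1)
{x/Hi/W/g, x/Mid/W/g, x/Lo/W/g} → row (5,1) (4,6) (3,5) (3,5)
{x/Hi/W/h, x/Mid/W/h, x/Lo/W/h} → row (5,1) (4,6) (2,7) (2,7)
{w/Hi/N/k, w/Hi/N/g, w/Hi/N/h, w/Hi/W/k, w/Hi/W/g, w/Hi/W/h} → row (2,4) (2,4) (2,4) (2,4)
{w/Mid/N/k, w/Mid/N/g, w/Mid/N/h, w/Mid/W/k, w/Mid/W/g, w/Mid/W/h} → row (7,2) (7,2) (7,2) (7,2)
{w/Lo/N/k, w/Lo/N/g, w/Lo/N/h, w/Lo/W/k, w/Lo/W/g, w/Lo/W/h} → row (1,1) (1,1) (1,1) (1,1)
That's 9 distinct rows out of 36 strategies.

9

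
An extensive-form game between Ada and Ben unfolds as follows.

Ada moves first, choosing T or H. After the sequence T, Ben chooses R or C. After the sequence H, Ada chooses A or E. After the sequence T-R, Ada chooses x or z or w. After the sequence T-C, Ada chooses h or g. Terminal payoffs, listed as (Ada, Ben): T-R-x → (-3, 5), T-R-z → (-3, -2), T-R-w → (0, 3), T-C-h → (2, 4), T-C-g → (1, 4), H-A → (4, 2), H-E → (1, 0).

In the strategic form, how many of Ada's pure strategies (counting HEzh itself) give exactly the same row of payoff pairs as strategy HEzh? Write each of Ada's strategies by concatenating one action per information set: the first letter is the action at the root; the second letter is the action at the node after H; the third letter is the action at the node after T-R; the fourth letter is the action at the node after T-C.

Row for HEzh (columns R, C): (1,0) (1,0).
Under HEzh, Ada's choice at the node after T-R and at the node after T-C can never be reached regardless of what Ben does, so varying those choices leaves every outcome unchanged.
Holding the reachable choices fixed and varying the unreachable ones freely already gives 3 × 2 = 6 equivalent strategies.
No other strategy reproduces this row, so those 6 are the full class: HExh, HExg, HEzh, HEzg, HEwh, HEwg.

6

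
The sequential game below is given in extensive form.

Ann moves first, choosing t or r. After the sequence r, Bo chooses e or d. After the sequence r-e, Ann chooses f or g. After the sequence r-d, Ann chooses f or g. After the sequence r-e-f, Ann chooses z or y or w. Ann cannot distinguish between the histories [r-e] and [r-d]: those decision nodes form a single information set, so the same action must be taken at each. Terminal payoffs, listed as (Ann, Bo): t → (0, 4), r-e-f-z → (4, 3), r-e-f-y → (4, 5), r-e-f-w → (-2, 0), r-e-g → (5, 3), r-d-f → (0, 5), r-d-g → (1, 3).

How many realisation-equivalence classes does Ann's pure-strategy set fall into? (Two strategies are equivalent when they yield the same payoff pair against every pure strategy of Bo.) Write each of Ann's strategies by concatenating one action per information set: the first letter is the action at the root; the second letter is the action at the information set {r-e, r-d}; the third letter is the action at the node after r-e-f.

Ann has 12 pure strategies: tfz, tfy, tfw, tgz, tgy, tgw, rfz, rfy, rfw, rgz, rgy, rgw. Columns: e, d.
{tfz, tfy, tfw, tgz, tgy, tgw} → row (0,4) (0,4)
{rfz} → row (4,3) (0,5)
{rfy} → row (4,5) (0,5)
{rfw} → row (-2,0) (0,5)
{rgz, rgy, rgw} → row (5,3) (1,3)
That's 5 distinct rows out of 12 strategies.

5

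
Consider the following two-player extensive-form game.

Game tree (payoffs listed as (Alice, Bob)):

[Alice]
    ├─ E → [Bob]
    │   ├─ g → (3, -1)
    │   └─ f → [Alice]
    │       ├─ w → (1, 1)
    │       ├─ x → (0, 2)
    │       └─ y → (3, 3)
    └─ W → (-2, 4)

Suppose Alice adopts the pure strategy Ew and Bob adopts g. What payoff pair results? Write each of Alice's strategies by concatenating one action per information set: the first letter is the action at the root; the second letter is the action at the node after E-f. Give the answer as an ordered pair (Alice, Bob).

Trace the play path from the root:
  Alice plays E
  Bob plays g at [E]
→ terminal payoff (3, -1).
(Alice's choice at the node after E-f is never reached on this path, so it doesn't affect the outcome.)

(3, -1)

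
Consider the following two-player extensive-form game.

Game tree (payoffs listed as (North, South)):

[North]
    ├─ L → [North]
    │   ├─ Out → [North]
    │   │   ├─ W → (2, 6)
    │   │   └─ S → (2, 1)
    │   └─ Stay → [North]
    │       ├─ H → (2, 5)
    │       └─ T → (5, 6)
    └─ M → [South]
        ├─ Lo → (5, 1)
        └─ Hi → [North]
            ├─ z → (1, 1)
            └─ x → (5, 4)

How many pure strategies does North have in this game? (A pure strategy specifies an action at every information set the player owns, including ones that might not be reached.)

North owns the root with actions {L, M} — two choices.
North owns the node after L with actions {Out, Stay} — two choices.
North owns the node after L-Out with actions {W, S} — two choices.
North owns the node after L-Stay with actions {H, T} — two choices.
North owns the node after M-Hi with actions {z, x} — two choices.
A pure strategy fixes one action at each information set independently, so the count is the product 2 × 2 × 2 × 2 × 2 = 32.
(For reference, South has 2 pure strategies, giving a 32×2 normal-form matrix.)

32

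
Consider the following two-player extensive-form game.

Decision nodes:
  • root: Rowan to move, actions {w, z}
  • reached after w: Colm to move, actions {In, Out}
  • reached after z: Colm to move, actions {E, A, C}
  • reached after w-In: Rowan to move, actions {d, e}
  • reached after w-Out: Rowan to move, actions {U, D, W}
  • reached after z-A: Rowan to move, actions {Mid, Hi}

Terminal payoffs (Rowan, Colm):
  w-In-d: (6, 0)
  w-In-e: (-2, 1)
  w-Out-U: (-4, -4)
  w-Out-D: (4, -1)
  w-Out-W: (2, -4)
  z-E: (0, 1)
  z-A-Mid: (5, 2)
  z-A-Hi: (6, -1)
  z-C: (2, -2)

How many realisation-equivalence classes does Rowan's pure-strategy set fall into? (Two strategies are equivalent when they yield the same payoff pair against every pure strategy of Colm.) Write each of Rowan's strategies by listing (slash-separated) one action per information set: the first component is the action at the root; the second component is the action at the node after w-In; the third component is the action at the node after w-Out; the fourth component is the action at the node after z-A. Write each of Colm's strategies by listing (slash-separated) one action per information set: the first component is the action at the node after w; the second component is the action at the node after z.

Rowan has 24 pure strategies: w/d/U/Mid, w/d/U/Hi, w/d/D/Mid, w/d/D/Hi, w/d/W/Mid, w/d/W/Hi, w/e/U/Mid, w/e/U/Hi, w/e/D/Mid, w/e/D/Hi, w/e/W/Mid, w/e/W/Hi, z/d/U/Mid, z/d/U/Hi, z/d/D/Mid, z/d/D/Hi, z/d/W/Mid, z/d/W/Hi, z/e/U/Mid, z/e/U/Hi, z/e/D/Mid, z/e/D/Hi, z/e/W/Mid, z/e/W/Hi. Columns: In/E, In/A, In/C, Out/E, Out/A, Out/C.
{w/d/U/Mid, w/d/U/Hi} → row (6,0) (6,0) (6,0) (-4,-4) (-4,-4) (-4,-4)
{w/d/D/Mid, w/d/D/Hi} → row (6,0) (6,0) (6,0) (4,-1) (4,-1) (4,-1)
{w/d/W/Mid, w/d/W/Hi} → row (6,0) (6,0) (6,0) (2,-4) (2,-4) (2,-4)
{w/e/U/Mid, w/e/U/Hi} → row (-2,1) (-2,1) (-2,1) (-4,-4) (-4,-4) (-4,-4)
{w/e/D/Mid, w/e/D/Hi} → row (-2,1) (-2,1) (-2,1) (4,-1) (4,-1) (4,-1)
{w/e/W/Mid, w/e/W/Hi} → row (-2,1) (-2,1) (-2,1) (2,-4) (2,-4) (2,-4)
{z/d/U/Mid, z/d/D/Mid, z/d/W/Mid, z/e/U/Mid, z/e/D/Mid, z/e/W/Mid} → row (0,1) (5,2) (2,-2) (0,1) (5,2) (2,-2)
{z/d/U/Hi, z/d/D/Hi, z/d/W/Hi, z/e/U/Hi, z/e/D/Hi, z/e/W/Hi} → row (0,1) (6,-1) (2,-2) (0,1) (6,-1) (2,-2)
That's 8 distinct rows out of 24 strategies.

8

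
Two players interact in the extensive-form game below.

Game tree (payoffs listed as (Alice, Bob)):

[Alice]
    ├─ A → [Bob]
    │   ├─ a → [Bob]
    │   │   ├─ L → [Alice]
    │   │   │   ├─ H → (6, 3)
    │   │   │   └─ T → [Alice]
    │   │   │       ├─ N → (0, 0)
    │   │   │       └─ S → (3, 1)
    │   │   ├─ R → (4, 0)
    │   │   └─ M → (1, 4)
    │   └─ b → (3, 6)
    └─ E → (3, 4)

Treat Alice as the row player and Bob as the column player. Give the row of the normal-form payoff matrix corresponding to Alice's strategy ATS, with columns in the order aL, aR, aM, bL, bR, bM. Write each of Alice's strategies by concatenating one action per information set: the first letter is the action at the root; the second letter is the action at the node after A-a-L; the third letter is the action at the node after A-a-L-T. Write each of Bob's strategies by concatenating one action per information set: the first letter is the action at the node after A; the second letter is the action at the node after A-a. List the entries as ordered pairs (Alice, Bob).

(3,1) (4,0) (1,4) (3,6) (3,6) (3,6)

vs aL: Alice plays A → Bob plays a at [A] → Bob plays L at [A-a] → Alice plays T at [A-a-L] → Alice plays S at [A-a-L-T] → (3, 1)
vs aR: Alice plays A → Bob plays a at [A] → Bob plays R at [A-a] → (4, 0)
vs aM: Alice plays A → Bob plays a at [A] → Bob plays M at [A-a] → (1, 4)
vs bL: Alice plays A → Bob plays b at [A] → (3, 6)
vs bR: Alice plays A → Bob plays b at [A] → (3, 6)
vs bM: Alice plays A → Bob plays b at [A] → (3, 6)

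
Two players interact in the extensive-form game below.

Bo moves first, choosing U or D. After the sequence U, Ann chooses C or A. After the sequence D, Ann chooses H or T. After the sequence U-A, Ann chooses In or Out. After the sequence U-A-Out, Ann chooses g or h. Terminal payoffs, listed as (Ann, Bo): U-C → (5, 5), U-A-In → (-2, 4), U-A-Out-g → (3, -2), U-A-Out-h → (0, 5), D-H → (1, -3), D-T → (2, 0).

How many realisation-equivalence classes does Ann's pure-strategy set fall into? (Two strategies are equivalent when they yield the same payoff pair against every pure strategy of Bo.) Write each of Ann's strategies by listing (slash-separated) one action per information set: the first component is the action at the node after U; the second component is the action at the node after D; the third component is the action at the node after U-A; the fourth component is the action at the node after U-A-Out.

8

Ann has 16 pure strategies: C/H/In/g, C/H/In/h, C/H/Out/g, C/H/Out/h, C/T/In/g, C/T/In/h, C/T/Out/g, C/T/Out/h, A/H/In/g, A/H/In/h, A/H/Out/g, A/H/Out/h, A/T/In/g, A/T/In/h, A/T/Out/g, A/T/Out/h. Columns: U, D.
{C/H/In/g, C/H/In/h, C/H/Out/g, C/H/Out/h} → row (5,5) (1,-3)
{C/T/In/g, C/T/In/h, C/T/Out/g, C/T/Out/h} → row (5,5) (2,0)
{A/H/In/g, A/H/In/h} → row (-2,4) (1,-3)
{A/H/Out/g} → row (3,-2) (1,-3)
{A/H/Out/h} → row (0,5) (1,-3)
{A/T/In/g, A/T/In/h} → row (-2,4) (2,0)
{A/T/Out/g} → row (3,-2) (2,0)
{A/T/Out/h} → row (0,5) (2,0)
That's 8 distinct rows out of 16 strategies.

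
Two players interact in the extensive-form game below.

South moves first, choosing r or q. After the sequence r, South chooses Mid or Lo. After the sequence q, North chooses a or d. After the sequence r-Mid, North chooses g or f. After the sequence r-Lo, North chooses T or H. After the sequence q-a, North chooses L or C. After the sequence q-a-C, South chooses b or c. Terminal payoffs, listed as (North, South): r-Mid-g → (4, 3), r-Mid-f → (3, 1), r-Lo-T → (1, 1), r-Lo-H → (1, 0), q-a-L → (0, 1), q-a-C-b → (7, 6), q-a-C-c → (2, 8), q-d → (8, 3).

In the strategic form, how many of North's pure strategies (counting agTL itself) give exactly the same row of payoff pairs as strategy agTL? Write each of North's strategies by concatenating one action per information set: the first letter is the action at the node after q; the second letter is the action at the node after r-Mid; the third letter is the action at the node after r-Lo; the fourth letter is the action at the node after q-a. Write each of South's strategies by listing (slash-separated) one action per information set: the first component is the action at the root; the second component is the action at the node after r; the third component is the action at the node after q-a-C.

Row for agTL (columns r/Mid/b, r/Mid/c, r/Lo/b, r/Lo/c, q/Mid/b, q/Mid/c, q/Lo/b, q/Lo/c): (4,3) (4,3) (1,1) (1,1) (0,1) (0,1) (0,1) (0,1).
Every one of North's information sets is on the play path for some reply by South when North follows agTL.
Changing the action at any of them therefore changes at least one column, so only agTL itself gives this row.

1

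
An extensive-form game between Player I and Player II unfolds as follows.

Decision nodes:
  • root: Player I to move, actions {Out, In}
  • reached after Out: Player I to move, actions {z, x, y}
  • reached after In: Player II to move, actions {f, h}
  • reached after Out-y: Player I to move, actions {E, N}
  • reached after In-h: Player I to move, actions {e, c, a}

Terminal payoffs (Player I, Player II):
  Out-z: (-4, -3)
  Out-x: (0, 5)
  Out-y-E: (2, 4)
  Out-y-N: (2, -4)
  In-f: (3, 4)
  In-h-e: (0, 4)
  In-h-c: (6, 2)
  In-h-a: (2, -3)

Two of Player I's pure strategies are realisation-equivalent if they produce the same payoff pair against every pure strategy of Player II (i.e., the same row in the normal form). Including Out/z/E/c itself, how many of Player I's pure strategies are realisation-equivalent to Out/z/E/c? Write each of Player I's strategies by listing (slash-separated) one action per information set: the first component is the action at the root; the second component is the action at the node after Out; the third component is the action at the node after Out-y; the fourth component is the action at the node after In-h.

6

Row for Out/z/E/c (columns f, h): (-4,-3) (-4,-3).
Under Out/z/E/c, Player I's choice at the node after Out-y and at the node after In-h can never be reached regardless of what Player II does, so varying those choices leaves every outcome unchanged.
Holding the reachable choices fixed and varying the unreachable ones freely already gives 2 × 3 = 6 equivalent strategies.
No other strategy reproduces this row, so those 6 are the full class: Out/z/E/e, Out/z/E/c, Out/z/E/a, Out/z/N/e, Out/z/N/c, Out/z/N/a.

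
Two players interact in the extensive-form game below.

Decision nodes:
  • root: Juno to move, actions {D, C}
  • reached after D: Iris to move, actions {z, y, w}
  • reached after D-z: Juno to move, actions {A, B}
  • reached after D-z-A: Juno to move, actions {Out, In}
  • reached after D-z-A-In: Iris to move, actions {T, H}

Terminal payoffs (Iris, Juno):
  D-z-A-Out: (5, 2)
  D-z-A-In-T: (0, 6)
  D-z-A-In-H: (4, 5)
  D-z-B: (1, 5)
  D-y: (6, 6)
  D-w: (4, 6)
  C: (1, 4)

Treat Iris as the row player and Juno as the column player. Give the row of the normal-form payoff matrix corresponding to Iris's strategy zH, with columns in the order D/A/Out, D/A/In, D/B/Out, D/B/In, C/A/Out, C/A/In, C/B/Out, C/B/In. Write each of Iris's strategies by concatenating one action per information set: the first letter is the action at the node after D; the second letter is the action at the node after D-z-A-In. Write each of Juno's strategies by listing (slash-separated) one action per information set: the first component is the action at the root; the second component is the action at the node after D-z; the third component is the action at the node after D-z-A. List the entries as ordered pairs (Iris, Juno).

(5,2) (4,5) (1,5) (1,5) (1,4) (1,4) (1,4) (1,4)

vs D/A/Out: Juno plays D → Iris plays z at [D] → Juno plays A at [D-z] → Juno plays Out at [D-z-A] → (5, 2)
vs D/A/In: Juno plays D → Iris plays z at [D] → Juno plays A at [D-z] → Juno plays In at [D-z-A] → Iris plays H at [D-z-A-In] → (4, 5)
vs D/B/Out: Juno plays D → Iris plays z at [D] → Juno plays B at [D-z] → (1, 5)
vs D/B/In: Juno plays D → Iris plays z at [D] → Juno plays B at [D-z] → (1, 5)
vs C/A/Out: Juno plays C → (1, 4)
vs C/A/In: Juno plays C → (1, 4)
vs C/B/Out: Juno plays C → (1, 4)
vs C/B/In: Juno plays C → (1, 4)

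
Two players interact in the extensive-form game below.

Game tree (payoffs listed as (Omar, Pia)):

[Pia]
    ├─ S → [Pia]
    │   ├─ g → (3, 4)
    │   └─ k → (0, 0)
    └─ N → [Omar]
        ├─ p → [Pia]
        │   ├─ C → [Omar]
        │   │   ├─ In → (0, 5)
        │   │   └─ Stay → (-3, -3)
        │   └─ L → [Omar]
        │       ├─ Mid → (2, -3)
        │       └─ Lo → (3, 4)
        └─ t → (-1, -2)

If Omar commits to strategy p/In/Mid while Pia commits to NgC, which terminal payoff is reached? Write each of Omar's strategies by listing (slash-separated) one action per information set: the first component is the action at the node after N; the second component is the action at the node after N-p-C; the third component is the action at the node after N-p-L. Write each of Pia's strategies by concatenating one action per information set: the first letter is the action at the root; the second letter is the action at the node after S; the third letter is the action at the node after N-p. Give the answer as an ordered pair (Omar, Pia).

Trace the play path from the root:
  Pia plays N
  Omar plays p at [N]
  Pia plays C at [N-p]
  Omar plays In at [N-p-C]
→ terminal payoff (0, 5).
(Omar's choice at the node after N-p-L is never reached on this path, so it doesn't affect the outcome.)

(0, 5)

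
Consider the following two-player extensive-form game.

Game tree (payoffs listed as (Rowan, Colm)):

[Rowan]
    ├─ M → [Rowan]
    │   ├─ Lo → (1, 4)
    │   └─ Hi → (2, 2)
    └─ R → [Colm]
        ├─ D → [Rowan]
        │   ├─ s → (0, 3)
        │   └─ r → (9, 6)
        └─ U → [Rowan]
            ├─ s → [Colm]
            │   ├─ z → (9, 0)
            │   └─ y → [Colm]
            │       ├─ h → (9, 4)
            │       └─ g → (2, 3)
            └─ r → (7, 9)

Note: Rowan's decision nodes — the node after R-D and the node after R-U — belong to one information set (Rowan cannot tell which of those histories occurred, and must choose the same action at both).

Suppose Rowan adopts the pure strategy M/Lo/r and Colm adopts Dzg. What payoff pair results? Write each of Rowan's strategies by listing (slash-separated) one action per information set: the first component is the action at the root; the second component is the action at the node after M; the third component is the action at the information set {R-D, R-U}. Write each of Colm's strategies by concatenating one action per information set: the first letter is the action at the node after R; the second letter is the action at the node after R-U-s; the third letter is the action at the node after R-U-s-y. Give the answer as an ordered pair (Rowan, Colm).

(1, 4)

Trace the play path from the root:
  Rowan plays M
  Rowan plays Lo at [M]
→ terminal payoff (1, 4).
(Rowan's choice at the information set {R-D, R-U} is never reached on this path, so it doesn't affect the outcome.)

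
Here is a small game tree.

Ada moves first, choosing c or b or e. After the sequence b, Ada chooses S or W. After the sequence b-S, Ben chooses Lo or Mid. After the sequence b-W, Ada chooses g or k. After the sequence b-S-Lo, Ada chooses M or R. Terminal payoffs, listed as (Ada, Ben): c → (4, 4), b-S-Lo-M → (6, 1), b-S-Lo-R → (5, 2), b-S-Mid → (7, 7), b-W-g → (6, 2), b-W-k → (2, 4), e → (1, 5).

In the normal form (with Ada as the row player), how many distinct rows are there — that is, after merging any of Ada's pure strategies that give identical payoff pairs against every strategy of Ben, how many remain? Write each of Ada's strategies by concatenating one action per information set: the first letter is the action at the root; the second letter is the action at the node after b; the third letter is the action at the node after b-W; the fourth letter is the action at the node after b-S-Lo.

Ada has 24 pure strategies: cSgM, cSgR, cSkM, cSkR, cWgM, cWgR, cWkM, cWkR, bSgM, bSgR, bSkM, bSkR, bWgM, bWgR, bWkM, bWkR, eSgM, eSgR, eSkM, eSkR, eWgM, eWgR, eWkM, eWkR. Columns: Lo, Mid.
{cSgM, cSgR, cSkM, cSkR, cWgM, cWgR, cWkM, cWkR} → row (4,4) (4,4)
{bSgM, bSkM} → row (6,1) (7,7)
{bSgR, bSkR} → row (5,2) (7,7)
{bWgM, bWgR} → row (6,2) (6,2)
{bWkM, bWkR} → row (2,4) (2,4)
{eSgM, eSgR, eSkM, eSkR, eWgM, eWgR, eWkM, eWkR} → row (1,5) (1,5)
That's 6 distinct rows out of 24 strategies.

6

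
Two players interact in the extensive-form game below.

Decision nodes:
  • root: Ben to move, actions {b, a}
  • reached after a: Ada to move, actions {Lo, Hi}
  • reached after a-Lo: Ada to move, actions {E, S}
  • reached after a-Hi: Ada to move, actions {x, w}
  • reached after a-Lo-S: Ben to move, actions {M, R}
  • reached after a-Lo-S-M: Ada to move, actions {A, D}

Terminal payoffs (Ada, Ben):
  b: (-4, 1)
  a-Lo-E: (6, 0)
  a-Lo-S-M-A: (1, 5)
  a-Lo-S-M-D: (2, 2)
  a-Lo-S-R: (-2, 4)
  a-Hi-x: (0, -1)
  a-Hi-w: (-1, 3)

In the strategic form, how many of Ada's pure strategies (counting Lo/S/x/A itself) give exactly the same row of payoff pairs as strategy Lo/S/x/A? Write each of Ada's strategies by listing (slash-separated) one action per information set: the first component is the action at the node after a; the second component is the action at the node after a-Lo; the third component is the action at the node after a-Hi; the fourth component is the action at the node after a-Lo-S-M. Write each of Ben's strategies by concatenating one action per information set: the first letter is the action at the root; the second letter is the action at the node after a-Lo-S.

Row for Lo/S/x/A (columns bM, bR, aM, aR): (-4,1) (-4,1) (1,5) (-2,4).
Under Lo/S/x/A, Ada's choice at the node after a-Hi can never be reached regardless of what Ben does, so varying those choices leaves every outcome unchanged.
Holding the reachable choices fixed and varying the unreachable one freely already gives 2 equivalent strategies.
No other strategy reproduces this row, so those 2 are the full class: Lo/S/x/A, Lo/S/w/A.

2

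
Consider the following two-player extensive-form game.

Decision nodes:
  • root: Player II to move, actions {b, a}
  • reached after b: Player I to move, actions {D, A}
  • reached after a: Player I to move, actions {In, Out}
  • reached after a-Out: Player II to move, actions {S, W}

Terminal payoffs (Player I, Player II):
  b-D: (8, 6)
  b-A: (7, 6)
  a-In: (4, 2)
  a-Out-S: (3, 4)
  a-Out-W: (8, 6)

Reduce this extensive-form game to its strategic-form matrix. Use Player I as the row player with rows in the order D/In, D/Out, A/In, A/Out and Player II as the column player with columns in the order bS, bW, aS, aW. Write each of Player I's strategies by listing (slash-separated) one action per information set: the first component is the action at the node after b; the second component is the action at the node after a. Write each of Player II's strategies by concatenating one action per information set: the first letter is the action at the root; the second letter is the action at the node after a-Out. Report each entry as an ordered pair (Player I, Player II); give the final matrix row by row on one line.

Row D/In: bS→(8,6), bW→(8,6), aS→(4,2), aW→(4,2)
Row D/Out: bS→(8,6), bW→(8,6), aS→(3,4), aW→(8,6)
Row A/In: bS→(7,6), bW→(7,6), aS→(4,2), aW→(4,2)
Row A/Out: bS→(7,6), bW→(7,6), aS→(3,4), aW→(8,6)

D/In: (8,6) (8,6) (4,2) (4,2) | D/Out: (8,6) (8,6) (3,4) (8,6) | A/In: (7,6) (7,6) (4,2) (4,2) | A/Out: (7,6) (7,6) (3,4) (8,6)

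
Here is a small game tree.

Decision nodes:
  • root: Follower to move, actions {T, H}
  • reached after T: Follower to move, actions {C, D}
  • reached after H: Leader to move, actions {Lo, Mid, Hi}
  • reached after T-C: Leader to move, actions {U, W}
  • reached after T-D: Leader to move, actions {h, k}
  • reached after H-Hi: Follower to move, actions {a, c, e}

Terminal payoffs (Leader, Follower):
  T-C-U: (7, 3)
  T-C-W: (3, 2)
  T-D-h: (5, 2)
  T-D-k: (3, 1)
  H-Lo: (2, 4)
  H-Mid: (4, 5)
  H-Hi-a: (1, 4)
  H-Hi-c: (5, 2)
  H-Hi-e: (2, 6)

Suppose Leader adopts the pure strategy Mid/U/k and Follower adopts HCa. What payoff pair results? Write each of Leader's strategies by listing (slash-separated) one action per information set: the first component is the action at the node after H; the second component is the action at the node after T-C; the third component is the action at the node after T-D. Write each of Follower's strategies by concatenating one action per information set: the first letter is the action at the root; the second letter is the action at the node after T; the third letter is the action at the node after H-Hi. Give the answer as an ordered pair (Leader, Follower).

Trace the play path from the root:
  Follower plays H
  Leader plays Mid at [H]
→ terminal payoff (4, 5).
(Leader's choice at the node after T-C is never reached on this path, so it doesn't affect the outcome.)

(4, 5)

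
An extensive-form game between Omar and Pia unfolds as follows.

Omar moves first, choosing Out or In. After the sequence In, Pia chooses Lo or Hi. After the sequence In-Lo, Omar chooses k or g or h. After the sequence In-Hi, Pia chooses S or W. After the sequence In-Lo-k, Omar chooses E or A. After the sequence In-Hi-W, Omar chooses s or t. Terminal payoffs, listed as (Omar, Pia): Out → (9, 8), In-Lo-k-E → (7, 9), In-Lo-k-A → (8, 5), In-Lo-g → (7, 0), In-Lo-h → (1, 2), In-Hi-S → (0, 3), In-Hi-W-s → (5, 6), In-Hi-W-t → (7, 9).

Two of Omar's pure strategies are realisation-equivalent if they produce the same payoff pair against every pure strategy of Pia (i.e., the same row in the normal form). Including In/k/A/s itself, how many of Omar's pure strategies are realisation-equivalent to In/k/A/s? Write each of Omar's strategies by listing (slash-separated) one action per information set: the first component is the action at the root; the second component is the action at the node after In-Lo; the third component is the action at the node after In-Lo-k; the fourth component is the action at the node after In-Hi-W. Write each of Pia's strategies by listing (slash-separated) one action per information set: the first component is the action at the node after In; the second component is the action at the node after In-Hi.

Row for In/k/A/s (columns Lo/S, Lo/W, Hi/S, Hi/W): (8,5) (8,5) (0,3) (5,6).
Every one of Omar's information sets is on the play path for some reply by Pia when Omar follows In/k/A/s.
Changing the action at any of them therefore changes at least one column, so only In/k/A/s itself gives this row.

1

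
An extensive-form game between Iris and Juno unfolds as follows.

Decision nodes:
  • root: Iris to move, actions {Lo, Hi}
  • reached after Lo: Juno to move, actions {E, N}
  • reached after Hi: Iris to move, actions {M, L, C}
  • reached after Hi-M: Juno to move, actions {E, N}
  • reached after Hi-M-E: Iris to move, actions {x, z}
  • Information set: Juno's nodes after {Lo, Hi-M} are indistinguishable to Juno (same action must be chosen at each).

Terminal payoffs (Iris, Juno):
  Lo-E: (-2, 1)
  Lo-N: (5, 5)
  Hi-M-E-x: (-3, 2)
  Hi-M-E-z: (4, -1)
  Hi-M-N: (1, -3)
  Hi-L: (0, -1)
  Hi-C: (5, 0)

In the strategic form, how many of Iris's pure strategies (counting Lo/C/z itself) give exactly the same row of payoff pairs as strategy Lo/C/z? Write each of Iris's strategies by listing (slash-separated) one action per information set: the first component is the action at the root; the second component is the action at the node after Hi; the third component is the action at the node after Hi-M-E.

6

Row for Lo/C/z (columns E, N): (-2,1) (5,5).
Under Lo/C/z, Iris's choice at the node after Hi and at the node after Hi-M-E can never be reached regardless of what Juno does, so varying those choices leaves every outcome unchanged.
Holding the reachable choices fixed and varying the unreachable ones freely already gives 3 × 2 = 6 equivalent strategies.
No other strategy reproduces this row, so those 6 are the full class: Lo/M/x, Lo/M/z, Lo/L/x, Lo/L/z, Lo/C/x, Lo/C/z.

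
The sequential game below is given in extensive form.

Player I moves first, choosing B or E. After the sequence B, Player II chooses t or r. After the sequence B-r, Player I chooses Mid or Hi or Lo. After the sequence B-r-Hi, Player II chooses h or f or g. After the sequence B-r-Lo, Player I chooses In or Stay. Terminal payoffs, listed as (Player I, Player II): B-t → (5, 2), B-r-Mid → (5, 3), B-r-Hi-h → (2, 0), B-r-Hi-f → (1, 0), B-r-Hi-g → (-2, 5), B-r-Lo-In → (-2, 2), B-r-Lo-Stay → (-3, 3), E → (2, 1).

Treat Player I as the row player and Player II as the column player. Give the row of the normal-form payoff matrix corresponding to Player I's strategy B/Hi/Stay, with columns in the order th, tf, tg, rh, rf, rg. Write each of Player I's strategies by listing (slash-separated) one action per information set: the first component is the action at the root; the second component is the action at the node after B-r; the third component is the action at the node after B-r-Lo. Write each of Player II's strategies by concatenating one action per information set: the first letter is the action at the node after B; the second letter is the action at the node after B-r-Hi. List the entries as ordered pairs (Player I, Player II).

vs th: Player I plays B → Player II plays t at [B] → (5, 2)
vs tf: Player I plays B → Player II plays t at [B] → (5, 2)
vs tg: Player I plays B → Player II plays t at [B] → (5, 2)
vs rh: Player I plays B → Player II plays r at [B] → Player I plays Hi at [B-r] → Player II plays h at [B-r-Hi] → (2, 0)
vs rf: Player I plays B → Player II plays r at [B] → Player I plays Hi at [B-r] → Player II plays f at [B-r-Hi] → (1, 0)
vs rg: Player I plays B → Player II plays r at [B] → Player I plays Hi at [B-r] → Player II plays g at [B-r-Hi] → (-2, 5)

(5,2) (5,2) (5,2) (2,0) (1,0) (-2,5)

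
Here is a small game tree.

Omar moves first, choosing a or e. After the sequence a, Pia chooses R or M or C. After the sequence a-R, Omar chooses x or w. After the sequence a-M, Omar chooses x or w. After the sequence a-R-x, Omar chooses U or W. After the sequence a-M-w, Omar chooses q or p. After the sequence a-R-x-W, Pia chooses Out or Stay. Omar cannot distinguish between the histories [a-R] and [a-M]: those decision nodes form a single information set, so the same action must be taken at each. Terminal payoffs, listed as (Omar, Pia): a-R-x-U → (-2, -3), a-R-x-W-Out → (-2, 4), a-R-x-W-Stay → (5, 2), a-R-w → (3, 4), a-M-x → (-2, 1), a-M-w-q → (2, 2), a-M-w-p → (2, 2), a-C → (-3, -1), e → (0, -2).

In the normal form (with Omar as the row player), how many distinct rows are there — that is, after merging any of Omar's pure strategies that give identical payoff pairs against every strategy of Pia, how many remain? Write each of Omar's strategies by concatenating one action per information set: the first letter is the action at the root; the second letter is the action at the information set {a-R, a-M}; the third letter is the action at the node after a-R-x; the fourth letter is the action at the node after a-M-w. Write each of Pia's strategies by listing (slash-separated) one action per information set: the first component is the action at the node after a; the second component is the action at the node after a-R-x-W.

4

Omar has 16 pure strategies: axUq, axUp, axWq, axWp, awUq, awUp, awWq, awWp, exUq, exUp, exWq, exWp, ewUq, ewUp, ewWq, ewWp. Columns: R/Out, R/Stay, M/Out, M/Stay, C/Out, C/Stay.
{axUq, axUp} → row (-2,-3) (-2,-3) (-2,1) (-2,1) (-3,-1) (-3,-1)
{axWq, axWp} → row (-2,4) (5,2) (-2,1) (-2,1) (-3,-1) (-3,-1)
{awUq, awUp, awWq, awWp} → row (3,4) (3,4) (2,2) (2,2) (-3,-1) (-3,-1)
{exUq, exUp, exWq, exWp, ewUq, ewUp, ewWq, ewWp} → row (0,-2) (0,-2) (0,-2) (0,-2) (0,-2) (0,-2)
That's 4 distinct rows out of 16 strategies.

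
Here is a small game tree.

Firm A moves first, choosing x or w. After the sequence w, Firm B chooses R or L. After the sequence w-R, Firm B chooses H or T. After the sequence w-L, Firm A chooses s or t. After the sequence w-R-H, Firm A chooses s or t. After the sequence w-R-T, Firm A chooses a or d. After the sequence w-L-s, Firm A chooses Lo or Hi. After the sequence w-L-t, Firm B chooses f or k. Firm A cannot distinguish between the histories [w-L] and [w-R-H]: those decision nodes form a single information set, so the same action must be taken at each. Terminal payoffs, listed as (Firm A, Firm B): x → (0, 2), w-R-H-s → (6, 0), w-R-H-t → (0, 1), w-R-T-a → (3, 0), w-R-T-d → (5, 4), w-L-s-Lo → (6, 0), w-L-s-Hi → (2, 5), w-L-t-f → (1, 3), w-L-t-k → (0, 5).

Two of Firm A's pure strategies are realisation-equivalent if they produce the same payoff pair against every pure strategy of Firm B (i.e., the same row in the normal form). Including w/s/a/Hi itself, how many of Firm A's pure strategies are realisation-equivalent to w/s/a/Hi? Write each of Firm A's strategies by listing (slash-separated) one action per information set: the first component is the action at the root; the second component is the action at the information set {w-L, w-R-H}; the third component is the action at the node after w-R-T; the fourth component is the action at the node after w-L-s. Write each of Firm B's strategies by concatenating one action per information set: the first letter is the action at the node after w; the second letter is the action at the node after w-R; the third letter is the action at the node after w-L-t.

Row for w/s/a/Hi (columns RHf, RHk, RTf, RTk, LHf, LHk, LTf, LTk): (6,0) (6,0) (3,0) (3,0) (2,5) (2,5) (2,5) (2,5).
Every one of Firm A's information sets is on the play path for some reply by Firm B when Firm A follows w/s/a/Hi.
Changing the action at any of them therefore changes at least one column, so only w/s/a/Hi itself gives this row.

1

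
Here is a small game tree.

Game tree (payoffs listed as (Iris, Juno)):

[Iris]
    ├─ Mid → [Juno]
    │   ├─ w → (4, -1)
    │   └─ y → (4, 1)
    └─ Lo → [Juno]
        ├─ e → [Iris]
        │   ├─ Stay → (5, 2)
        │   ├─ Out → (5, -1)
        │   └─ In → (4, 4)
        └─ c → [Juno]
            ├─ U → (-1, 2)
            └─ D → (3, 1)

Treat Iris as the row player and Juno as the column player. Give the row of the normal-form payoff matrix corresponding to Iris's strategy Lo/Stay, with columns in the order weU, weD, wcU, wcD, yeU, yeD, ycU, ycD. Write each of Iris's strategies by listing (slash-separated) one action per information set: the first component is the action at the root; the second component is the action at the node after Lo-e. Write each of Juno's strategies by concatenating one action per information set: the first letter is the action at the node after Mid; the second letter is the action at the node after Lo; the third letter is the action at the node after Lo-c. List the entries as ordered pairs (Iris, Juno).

(5,2) (5,2) (-1,2) (3,1) (5,2) (5,2) (-1,2) (3,1)

vs weU: Iris plays Lo → Juno plays e at [Lo] → Iris plays Stay at [Lo-e] → (5, 2)
vs weD: Iris plays Lo → Juno plays e at [Lo] → Iris plays Stay at [Lo-e] → (5, 2)
vs wcU: Iris plays Lo → Juno plays c at [Lo] → Juno plays U at [Lo-c] → (-1, 2)
vs wcD: Iris plays Lo → Juno plays c at [Lo] → Juno plays D at [Lo-c] → (3, 1)
vs yeU: Iris plays Lo → Juno plays e at [Lo] → Iris plays Stay at [Lo-e] → (5, 2)
vs yeD: Iris plays Lo → Juno plays e at [Lo] → Iris plays Stay at [Lo-e] → (5, 2)
vs ycU: Iris plays Lo → Juno plays c at [Lo] → Juno plays U at [Lo-c] → (-1, 2)
vs ycD: Iris plays Lo → Juno plays c at [Lo] → Juno plays D at [Lo-c] → (3, 1)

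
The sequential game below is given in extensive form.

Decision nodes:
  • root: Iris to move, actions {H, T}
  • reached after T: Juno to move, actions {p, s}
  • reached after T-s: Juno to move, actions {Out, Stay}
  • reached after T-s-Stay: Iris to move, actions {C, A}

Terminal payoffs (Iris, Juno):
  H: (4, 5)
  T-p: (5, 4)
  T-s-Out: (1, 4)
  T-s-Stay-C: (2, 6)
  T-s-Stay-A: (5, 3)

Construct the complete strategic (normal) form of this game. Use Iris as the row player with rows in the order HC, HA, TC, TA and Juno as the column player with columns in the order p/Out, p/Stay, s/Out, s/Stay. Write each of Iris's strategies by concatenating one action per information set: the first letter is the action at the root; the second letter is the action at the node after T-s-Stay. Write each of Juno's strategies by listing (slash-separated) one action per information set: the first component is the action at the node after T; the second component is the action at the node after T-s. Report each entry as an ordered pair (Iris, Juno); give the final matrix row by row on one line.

        p/Out   p/Stay    s/Out   s/Stay
  HC    (4,5)    (4,5)    (4,5)    (4,5)
  HA    (4,5)    (4,5)    (4,5)    (4,5)
  TC    (5,4)    (5,4)    (1,4)    (2,6)
  TA    (5,4)    (5,4)    (1,4)    (5,3)

HC: (4,5) (4,5) (4,5) (4,5) | HA: (4,5) (4,5) (4,5) (4,5) | TC: (5,4) (5,4) (1,4) (2,6) | TA: (5,4) (5,4) (1,4) (5,3)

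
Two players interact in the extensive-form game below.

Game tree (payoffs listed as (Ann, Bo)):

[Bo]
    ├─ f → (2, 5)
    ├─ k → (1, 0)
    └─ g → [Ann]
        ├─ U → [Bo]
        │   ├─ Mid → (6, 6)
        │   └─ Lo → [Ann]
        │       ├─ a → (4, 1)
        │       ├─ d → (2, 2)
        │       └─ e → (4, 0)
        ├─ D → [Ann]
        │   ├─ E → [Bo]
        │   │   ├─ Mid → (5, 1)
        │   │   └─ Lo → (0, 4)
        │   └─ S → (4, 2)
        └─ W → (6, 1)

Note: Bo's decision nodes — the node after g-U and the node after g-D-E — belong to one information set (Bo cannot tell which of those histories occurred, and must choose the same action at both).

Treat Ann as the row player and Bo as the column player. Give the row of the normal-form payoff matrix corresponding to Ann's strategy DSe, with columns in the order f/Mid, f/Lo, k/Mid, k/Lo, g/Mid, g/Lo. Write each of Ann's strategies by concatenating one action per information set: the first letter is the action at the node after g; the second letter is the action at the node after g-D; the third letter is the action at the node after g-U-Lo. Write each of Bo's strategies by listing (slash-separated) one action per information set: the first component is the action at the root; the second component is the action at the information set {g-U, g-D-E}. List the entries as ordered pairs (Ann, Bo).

vs f/Mid: Bo plays f → (2, 5)
vs f/Lo: Bo plays f → (2, 5)
vs k/Mid: Bo plays k → (1, 0)
vs k/Lo: Bo plays k → (1, 0)
vs g/Mid: Bo plays g → Ann plays D at [g] → Ann plays S at [g-D] → (4, 2)
vs g/Lo: Bo plays g → Ann plays D at [g] → Ann plays S at [g-D] → (4, 2)

(2,5) (2,5) (1,0) (1,0) (4,2) (4,2)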